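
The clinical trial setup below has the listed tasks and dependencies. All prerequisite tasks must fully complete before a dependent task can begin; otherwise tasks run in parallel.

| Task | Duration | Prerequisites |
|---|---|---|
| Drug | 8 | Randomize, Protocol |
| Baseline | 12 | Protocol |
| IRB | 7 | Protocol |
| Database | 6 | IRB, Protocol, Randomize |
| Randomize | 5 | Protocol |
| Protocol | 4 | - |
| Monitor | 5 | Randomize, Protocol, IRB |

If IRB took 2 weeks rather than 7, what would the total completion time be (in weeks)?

17

The binding path is Protocol→IRB→Database = 4+7+6 = 17; finish at 17 weeks.
IRB is on the critical path; changing it to 2 makes that path 12 weeks.
The binding chain switches to Protocol→Randomize→Drug = 4+5+8 = 17; finish 17 weeks.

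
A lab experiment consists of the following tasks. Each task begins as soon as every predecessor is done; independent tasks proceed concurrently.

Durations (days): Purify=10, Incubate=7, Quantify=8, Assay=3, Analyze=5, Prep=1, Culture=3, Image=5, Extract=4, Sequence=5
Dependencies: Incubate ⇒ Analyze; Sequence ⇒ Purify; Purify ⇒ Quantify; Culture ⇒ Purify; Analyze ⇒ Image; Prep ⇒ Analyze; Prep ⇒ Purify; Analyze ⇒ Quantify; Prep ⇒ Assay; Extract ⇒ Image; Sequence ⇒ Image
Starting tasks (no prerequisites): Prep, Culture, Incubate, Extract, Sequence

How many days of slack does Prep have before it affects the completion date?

4

Sequence→Purify→Quantify = 5+10+8 = 23 sets the makespan at 23 days.
Prep finishes as early as 1 and must finish by 5.
So Prep can slip 5 − 1 = 4 days.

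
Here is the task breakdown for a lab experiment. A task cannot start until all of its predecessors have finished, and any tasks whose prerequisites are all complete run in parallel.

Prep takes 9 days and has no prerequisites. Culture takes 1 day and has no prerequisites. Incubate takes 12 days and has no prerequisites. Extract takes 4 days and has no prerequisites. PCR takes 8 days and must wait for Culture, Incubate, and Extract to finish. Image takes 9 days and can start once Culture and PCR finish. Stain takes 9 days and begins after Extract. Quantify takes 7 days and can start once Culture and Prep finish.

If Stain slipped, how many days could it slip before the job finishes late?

16

Incubate→PCR→Image = 12+8+9 = 29 sets the makespan at 29 days.
The longest chain containing Stain totals 13 days.
Slack of Stain = 20 − 4 = 16 days.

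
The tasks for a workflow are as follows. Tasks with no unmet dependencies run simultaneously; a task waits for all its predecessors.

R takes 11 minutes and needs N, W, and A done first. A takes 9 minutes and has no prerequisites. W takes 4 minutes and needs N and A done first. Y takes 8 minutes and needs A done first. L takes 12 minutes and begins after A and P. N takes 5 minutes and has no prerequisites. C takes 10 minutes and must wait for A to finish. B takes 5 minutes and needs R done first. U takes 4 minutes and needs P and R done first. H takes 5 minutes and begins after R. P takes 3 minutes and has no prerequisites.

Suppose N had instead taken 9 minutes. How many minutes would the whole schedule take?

Actual critical path: A→W→R→H = 9+4+11+5 = 29 ⇒ 29 minutes.
N has 4 minutes of float (longest path through it is 25).
That remains the longest chain; total 29 minutes.

29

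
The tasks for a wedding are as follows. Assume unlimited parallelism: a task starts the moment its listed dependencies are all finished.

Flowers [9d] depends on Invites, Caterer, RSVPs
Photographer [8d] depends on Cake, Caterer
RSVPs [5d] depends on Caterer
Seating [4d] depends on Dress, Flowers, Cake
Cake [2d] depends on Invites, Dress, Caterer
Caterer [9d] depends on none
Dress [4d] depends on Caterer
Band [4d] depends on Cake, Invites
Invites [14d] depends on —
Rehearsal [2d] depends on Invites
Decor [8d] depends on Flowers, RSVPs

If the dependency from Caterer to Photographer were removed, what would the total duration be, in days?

31

Before: longest chain Caterer→RSVPs→Flowers→Decor = 9+5+9+8 = 31, finish 31.
Dropping Caterer→Photographer doesn't change Photographer's earliest start (16); another predecessor still binds.
New critical path: Caterer→RSVPs→Flowers→Decor = 9+5+9+8 = 31 ⇒ 31 days.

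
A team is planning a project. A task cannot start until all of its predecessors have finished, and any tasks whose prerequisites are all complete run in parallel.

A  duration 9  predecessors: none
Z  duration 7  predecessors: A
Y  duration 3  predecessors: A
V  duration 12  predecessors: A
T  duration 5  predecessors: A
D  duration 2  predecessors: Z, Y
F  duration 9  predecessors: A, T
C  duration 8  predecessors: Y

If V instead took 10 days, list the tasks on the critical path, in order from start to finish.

A, T, F

Baseline: A→T→F = 9+5+9 = 23 → 23 days.
The longest path through V is only 21 days, so V has float 2.
That remains the longest chain; total 23 days.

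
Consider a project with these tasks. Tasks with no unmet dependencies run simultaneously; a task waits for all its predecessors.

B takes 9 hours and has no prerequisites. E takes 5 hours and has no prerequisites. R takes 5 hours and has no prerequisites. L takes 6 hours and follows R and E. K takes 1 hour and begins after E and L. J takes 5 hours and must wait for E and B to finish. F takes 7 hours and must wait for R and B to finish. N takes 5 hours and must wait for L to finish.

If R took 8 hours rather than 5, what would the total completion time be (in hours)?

19

Baseline: R→L→N = 5+6+5 = 16 → 16 hours.
R lies on that path, so at 8 hours the path becomes 19 hours.
No other chain overtakes it, so the finish is 19 hours.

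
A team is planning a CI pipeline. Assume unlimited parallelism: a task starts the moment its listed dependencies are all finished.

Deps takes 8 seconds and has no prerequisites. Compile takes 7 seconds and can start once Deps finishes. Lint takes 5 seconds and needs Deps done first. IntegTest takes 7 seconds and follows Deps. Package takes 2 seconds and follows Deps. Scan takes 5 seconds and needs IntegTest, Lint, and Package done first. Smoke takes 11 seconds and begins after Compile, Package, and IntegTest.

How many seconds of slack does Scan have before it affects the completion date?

6

The longest chain is Deps→Compile→Smoke = 8+7+11 = 26; overall finish 26 seconds.
Scan finishes as early as 20 and must finish by 26.
Float = 26 − 20 = 6.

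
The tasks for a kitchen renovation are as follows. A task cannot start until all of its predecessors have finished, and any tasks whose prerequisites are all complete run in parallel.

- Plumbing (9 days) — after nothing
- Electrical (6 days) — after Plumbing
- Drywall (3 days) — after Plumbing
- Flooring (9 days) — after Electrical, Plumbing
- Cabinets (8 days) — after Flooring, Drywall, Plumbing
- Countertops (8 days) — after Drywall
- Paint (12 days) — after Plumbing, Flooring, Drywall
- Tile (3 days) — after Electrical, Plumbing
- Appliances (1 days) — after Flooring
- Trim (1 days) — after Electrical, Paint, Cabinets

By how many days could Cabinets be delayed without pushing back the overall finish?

The longest chain is Plumbing→Electrical→Flooring→Paint→Trim = 9+6+9+12+1 = 37; overall finish 37 days.
Cabinets finishes as early as 32 and must finish by 36.
Float = 37 − 33 = 4.

4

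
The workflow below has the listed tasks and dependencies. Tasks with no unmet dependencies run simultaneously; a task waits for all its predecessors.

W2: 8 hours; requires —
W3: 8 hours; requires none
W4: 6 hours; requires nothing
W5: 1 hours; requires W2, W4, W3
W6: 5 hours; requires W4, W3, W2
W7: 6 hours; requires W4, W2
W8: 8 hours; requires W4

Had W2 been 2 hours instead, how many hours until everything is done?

As given, the longest chain is W2→W7 = 8+6 = 14, so the finish is 14 hours.
W2 is on the critical path; changing it to 2 makes that path 8 hours.
Now W4→W8 = 6+8 = 14 is longest, so the finish becomes 14 hours.

14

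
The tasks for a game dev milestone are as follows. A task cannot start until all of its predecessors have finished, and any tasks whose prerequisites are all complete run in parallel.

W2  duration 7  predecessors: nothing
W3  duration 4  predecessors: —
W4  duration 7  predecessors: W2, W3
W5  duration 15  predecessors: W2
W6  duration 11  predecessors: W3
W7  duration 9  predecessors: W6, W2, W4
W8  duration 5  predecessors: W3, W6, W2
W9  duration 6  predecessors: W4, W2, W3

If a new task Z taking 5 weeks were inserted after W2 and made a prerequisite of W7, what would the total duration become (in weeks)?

24

Originally the plan takes 24 weeks.
With Z inserted, W7 now waits for max(W6, W2, W4, Z).
New critical path: W3→W6→W7 = 4+11+9 = 24 ⇒ 24 weeks.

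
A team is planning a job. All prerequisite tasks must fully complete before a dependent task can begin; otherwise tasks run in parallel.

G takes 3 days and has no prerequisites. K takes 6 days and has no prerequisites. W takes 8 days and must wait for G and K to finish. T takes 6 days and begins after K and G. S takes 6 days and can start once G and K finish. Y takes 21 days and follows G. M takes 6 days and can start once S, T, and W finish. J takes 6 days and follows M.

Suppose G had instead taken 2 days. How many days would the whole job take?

26

As given, the longest chain is K→W→M→J = 6+8+6+6 = 26, so the finish is 26 days.
G has 2 days of float (longest path through it is 24).
That remains the longest chain; total 26 days.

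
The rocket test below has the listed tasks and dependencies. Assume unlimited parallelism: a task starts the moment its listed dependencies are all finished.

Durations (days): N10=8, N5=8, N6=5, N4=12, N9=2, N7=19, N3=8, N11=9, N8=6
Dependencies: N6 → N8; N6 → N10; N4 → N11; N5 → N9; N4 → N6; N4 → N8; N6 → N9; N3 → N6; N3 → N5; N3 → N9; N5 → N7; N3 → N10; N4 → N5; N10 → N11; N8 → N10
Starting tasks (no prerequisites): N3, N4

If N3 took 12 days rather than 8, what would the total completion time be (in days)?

40

Actual critical path: N4→N6→N8→N10→N11 = 12+5+6+8+9 = 40 ⇒ 40 days.
N3 has 4 days of float (longest path through it is 36).
The binding chain switches to N3→N6→N8→N10→N11 = 12+5+6+8+9 = 40; finish 40 days.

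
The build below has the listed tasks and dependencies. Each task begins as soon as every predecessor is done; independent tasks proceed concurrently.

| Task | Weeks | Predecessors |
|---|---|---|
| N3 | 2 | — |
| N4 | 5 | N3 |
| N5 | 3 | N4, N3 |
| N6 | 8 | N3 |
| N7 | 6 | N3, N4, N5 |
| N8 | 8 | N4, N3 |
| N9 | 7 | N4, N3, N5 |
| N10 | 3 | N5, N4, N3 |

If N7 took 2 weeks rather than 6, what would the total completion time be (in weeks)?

17

Actual critical path: N3→N4→N5→N9 = 2+5+3+7 = 17 ⇒ 17 weeks.
N7 is off the critical path — its longest chain is 16 weeks, giving 1 of slack.
The critical path is still N3→N4→N5→N9; finish is now 17 weeks.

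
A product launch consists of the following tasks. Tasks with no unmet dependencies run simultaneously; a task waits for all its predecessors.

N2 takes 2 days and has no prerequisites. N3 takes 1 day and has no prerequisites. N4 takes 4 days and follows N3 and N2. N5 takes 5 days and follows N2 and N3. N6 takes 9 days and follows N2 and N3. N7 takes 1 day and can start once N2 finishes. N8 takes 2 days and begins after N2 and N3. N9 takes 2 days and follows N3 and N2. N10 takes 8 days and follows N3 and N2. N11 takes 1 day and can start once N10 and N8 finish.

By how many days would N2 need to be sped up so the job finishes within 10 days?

Current finish: 11 days; target: 10.
N2 is on every critical path, so each day cut from N2 cuts the finish by one (this holds down to a finish of 10).
Need 11 − 10 = 1 day off N2 → N2 becomes 1 day, finish becomes 10.

1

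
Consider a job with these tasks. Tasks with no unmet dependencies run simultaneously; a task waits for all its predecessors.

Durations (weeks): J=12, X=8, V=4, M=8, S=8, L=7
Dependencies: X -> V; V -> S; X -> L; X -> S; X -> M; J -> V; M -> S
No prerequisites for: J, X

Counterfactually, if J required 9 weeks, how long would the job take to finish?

Critical path before the change: J→V→S = 12+4+8 = 24 giving 24 weeks.
Since J is critical, the -3 change carries straight to that chain (now 21 weeks).
The binding chain switches to X→M→S = 8+8+8 = 24; finish 24 weeks.

24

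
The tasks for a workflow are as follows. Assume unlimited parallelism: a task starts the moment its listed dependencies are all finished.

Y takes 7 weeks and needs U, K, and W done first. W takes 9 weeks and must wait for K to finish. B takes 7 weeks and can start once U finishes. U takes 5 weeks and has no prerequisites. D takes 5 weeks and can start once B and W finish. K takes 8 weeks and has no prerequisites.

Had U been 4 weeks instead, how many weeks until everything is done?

24

Baseline: K→W→Y = 8+9+7 = 24 → 24 weeks.
The longest path through U is only 17 weeks, so U has float 7.
That remains the longest chain; total 24 weeks.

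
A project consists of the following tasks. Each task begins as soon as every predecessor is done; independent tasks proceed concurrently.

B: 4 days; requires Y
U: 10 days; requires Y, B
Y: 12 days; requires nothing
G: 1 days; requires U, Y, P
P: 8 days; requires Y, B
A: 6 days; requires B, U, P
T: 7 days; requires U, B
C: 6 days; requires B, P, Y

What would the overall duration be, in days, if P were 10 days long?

The binding path is Y→B→U→T = 12+4+10+7 = 33; finish at 33 days.
P has 3 days of float (longest path through it is 30).
That remains the longest chain; total 33 days.

33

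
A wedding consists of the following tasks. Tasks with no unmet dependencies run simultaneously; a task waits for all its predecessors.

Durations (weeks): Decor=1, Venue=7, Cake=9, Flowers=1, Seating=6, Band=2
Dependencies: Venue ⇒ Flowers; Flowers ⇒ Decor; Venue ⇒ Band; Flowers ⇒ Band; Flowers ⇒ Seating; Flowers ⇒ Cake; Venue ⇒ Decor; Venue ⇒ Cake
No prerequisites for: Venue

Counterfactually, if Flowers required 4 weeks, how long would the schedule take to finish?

Actual critical path: Venue→Flowers→Cake = 7+1+9 = 17 ⇒ 17 weeks.
Flowers lies on that path, so at 4 weeks the path becomes 20 weeks.
No other chain overtakes it, so the finish is 20 weeks.

20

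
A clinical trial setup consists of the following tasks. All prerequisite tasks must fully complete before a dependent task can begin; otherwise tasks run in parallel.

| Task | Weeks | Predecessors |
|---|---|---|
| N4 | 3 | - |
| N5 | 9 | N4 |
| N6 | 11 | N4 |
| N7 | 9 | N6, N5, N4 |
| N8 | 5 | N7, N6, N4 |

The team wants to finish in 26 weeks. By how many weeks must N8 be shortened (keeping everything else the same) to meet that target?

Current finish: 28 weeks; target: 26.
N8 is on every critical path, so each week cut from N8 cuts the finish by one (this holds down to a finish of 24).
Need 28 − 26 = 2 weeks off N8 → N8 becomes 3 weeks, finish becomes 26.

2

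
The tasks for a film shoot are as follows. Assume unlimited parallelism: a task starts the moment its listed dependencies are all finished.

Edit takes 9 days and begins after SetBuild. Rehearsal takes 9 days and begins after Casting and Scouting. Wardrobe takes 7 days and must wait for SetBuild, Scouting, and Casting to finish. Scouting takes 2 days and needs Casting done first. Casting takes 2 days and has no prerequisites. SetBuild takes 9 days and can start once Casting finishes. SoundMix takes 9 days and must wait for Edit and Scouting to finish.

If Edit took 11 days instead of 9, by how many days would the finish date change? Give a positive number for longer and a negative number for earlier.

2

Actual critical path: Casting→SetBuild→Edit→SoundMix = 2+9+9+9 = 29 ⇒ 29 days.
Edit is on the critical path; changing it to 11 makes that path 31 days.
The critical path is still Casting→SetBuild→Edit→SoundMix; finish is now 31 days.
Change in finish: 31 − 29 = +2 days.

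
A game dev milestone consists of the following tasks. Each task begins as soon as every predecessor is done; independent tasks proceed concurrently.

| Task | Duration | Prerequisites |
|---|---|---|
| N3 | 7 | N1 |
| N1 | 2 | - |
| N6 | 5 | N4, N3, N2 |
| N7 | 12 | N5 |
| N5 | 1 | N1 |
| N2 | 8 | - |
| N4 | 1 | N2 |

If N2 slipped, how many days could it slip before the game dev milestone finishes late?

1

The longest chain is N1→N5→N7 = 2+1+12 = 15; overall finish 15 days.
N2 finishes as early as 8 and must finish by 9.
Float = 15 − 14 = 1.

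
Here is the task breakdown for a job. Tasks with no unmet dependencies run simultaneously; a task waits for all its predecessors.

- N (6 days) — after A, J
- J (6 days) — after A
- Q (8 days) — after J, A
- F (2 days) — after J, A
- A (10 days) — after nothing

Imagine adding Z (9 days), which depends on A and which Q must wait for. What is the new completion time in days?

Originally the plan takes 24 days.
With Z inserted, Q now waits for max(J, A, Z).
New critical path: A→Z→Q = 10+9+8 = 27 ⇒ 27 days.

27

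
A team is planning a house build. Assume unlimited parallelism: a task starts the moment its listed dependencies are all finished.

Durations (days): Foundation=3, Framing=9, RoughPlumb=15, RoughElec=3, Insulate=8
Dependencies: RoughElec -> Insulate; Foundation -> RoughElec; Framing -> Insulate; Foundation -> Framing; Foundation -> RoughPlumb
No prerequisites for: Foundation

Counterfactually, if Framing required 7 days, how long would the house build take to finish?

18

Actual critical path: Foundation→Framing→Insulate = 3+9+8 = 20 ⇒ 20 days.
Since Framing is critical, the -2 change carries straight to that chain (now 18 days).
That remains the longest chain; total 18 days.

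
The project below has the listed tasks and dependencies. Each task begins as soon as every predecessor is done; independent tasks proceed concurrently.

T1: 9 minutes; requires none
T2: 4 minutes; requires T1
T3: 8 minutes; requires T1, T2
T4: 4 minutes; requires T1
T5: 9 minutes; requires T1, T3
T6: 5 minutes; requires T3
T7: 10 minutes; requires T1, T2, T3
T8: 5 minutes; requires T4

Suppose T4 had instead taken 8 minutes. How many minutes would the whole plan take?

Actual critical path: T1→T2→T3→T7 = 9+4+8+10 = 31 ⇒ 31 minutes.
The longest path through T4 is only 18 minutes, so T4 has float 13.
That remains the longest chain; total 31 minutes.

31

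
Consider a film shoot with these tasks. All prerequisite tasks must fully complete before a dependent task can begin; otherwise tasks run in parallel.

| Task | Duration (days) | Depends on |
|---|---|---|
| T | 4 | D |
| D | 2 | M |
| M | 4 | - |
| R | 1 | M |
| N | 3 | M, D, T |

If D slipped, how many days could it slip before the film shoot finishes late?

Critical path: M→D→T→N = 4+2+4+3 = 13, so the finish is 13 days.
D finishes as early as 6 and must finish by 6.
Slack of D = 4 − 4 = 0 days.

0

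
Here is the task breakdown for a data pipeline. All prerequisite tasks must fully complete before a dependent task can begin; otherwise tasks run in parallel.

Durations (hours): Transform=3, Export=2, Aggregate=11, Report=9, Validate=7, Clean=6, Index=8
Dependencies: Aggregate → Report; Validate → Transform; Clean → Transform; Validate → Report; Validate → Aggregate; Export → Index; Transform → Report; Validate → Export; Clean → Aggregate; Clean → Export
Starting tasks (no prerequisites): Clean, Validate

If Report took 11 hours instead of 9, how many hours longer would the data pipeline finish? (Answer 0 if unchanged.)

2

Actual critical path: Validate→Aggregate→Report = 7+11+9 = 27 ⇒ 27 hours.
Report is on the critical path; changing it to 11 makes that path 29 hours.
The critical path is still Validate→Aggregate→Report; finish is now 29 hours.
Change in finish: 29 − 27 = +2 hours.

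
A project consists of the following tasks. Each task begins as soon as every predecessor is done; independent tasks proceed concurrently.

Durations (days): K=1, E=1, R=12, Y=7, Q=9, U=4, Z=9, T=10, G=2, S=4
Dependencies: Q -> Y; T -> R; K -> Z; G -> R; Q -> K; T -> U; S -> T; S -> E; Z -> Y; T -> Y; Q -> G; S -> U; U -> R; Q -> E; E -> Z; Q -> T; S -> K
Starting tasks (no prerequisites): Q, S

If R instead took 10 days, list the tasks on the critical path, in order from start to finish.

Q, T, U, R

As given, the longest chain is Q→T→U→R = 9+10+4+12 = 35, so the finish is 35 days.
R lies on that path, so at 10 days the path becomes 33 days.
That remains the longest chain; total 33 days.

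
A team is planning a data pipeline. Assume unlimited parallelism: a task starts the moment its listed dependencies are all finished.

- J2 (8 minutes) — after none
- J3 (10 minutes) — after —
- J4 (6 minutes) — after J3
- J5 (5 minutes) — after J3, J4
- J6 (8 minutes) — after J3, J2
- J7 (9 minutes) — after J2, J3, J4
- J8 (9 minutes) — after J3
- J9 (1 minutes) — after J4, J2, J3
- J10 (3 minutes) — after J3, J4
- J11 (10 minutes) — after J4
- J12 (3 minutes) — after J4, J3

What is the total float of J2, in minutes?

9

Critical path: J3→J4→J11 = 10+6+10 = 26, so the finish is 26 minutes.
Longest path through J2: 17 minutes (earliest finish 8, latest finish 17).
So J2 can slip 17 − 8 = 9 minutes.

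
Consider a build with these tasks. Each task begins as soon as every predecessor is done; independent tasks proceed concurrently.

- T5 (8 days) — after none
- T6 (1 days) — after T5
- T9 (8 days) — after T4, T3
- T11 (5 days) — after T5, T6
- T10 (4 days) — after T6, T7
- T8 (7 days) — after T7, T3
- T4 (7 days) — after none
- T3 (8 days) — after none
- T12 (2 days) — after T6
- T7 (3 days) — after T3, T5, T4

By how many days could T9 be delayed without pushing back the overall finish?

T3→T7→T8 = 8+3+7 = 18 sets the makespan at 18 days.
Longest path through T9: 16 days (earliest finish 16, latest finish 18).
Float = 18 − 16 = 2.

2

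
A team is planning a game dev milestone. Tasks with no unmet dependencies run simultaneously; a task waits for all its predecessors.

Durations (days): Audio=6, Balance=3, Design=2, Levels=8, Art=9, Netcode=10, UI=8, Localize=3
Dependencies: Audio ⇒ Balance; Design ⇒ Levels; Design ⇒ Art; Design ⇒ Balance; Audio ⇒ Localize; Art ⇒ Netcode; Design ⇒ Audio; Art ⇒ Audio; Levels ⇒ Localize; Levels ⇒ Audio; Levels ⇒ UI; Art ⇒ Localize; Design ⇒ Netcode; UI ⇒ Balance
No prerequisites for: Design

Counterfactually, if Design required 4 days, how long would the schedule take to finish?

Baseline: Design→Art→Netcode = 2+9+10 = 21 → 21 days.
Design lies on that path, so at 4 days the path becomes 23 days.
That remains the longest chain; total 23 days.

23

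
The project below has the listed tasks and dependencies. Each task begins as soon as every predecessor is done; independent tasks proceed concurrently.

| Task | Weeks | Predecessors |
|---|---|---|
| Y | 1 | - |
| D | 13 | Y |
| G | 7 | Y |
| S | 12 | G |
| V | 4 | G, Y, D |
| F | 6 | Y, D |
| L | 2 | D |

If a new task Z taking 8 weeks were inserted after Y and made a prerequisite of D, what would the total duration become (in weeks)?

Originally the plan takes 20 weeks.
With Z inserted, D now waits for max(Y, Z).
New critical path: Y→Z→D→F = 1+8+13+6 = 28 ⇒ 28 weeks.

28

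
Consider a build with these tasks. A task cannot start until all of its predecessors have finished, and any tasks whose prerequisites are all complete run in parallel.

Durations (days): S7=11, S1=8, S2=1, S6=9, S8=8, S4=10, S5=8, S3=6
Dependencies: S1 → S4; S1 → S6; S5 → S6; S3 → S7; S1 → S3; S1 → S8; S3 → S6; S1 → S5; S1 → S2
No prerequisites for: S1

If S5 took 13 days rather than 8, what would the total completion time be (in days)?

Baseline: S1→S5→S6 = 8+8+9 = 25 → 25 days.
Since S5 is critical, the +5 change carries straight to that chain (now 30 days).
That remains the longest chain; total 30 days.

30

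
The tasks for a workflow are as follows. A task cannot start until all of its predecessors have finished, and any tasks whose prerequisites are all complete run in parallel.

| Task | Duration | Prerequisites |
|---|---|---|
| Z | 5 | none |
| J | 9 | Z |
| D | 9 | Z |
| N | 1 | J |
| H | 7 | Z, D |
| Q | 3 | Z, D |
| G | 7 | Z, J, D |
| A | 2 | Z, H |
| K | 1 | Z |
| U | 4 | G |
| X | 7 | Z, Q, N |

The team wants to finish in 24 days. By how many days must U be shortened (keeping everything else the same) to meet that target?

Current finish: 25 days; target: 24.
U is on every critical path, so each day cut from U cuts the finish by one (this holds down to a finish of 24).
Need 25 − 24 = 1 day off U → U becomes 3 days, finish becomes 24.

1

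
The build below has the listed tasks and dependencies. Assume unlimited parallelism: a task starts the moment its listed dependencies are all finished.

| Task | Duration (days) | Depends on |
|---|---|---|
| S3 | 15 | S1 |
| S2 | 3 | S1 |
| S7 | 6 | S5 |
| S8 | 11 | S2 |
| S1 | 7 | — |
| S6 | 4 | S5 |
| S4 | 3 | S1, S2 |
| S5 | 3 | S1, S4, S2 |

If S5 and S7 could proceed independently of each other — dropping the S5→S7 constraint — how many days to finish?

With the dependency in place, S1→S2→S4→S5→S7 = 7+3+3+3+6 = 22 sets the finish at 22 days.
Without S5→S7, S7's earliest start moves from 16 to 0.
After: S1→S3 = 7+15 = 22 → 22 days.

22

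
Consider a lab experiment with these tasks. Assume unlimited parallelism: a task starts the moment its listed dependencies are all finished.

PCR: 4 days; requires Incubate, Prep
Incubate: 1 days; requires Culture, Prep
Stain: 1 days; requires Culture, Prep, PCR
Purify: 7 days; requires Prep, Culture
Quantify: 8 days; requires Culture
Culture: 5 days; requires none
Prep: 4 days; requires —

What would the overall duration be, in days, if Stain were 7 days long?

Critical path before the change: Culture→Quantify = 5+8 = 13 giving 13 days.
Stain has 2 days of float (longest path through it is 11).
The binding chain switches to Culture→Incubate→PCR→Stain = 5+1+4+7 = 17; finish 17 days.

17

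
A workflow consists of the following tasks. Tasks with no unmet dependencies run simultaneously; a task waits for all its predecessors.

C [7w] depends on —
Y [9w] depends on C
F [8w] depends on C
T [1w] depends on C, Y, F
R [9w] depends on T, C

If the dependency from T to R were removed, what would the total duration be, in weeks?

17

Before: longest chain C→Y→T→R = 7+9+1+9 = 26, finish 26.
Without T→R, R's earliest start moves from 17 to 7.
The longest chain is now C→Y→T = 7+9+1 = 17, so the schedule takes 17 weeks.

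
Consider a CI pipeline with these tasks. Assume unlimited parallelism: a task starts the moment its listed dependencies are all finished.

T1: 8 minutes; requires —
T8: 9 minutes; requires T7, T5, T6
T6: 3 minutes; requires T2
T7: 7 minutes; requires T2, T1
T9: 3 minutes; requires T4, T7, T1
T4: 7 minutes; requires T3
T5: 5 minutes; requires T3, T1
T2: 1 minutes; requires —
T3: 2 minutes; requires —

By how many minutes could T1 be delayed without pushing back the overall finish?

0

T1→T7→T8 = 8+7+9 = 24 sets the makespan at 24 minutes.
T1 finishes as early as 8 and must finish by 8.
Float = 24 − 24 = 0.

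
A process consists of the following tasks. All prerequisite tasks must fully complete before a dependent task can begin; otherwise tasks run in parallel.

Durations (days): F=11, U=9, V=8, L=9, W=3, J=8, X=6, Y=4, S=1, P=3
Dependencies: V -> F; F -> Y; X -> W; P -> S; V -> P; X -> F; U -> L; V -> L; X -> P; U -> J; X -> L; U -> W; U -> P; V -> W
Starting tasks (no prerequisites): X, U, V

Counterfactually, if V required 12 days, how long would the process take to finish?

Baseline: V→F→Y = 8+11+4 = 23 → 23 days.
V lies on that path, so at 12 days the path becomes 27 days.
No other chain overtakes it, so the finish is 27 days.

27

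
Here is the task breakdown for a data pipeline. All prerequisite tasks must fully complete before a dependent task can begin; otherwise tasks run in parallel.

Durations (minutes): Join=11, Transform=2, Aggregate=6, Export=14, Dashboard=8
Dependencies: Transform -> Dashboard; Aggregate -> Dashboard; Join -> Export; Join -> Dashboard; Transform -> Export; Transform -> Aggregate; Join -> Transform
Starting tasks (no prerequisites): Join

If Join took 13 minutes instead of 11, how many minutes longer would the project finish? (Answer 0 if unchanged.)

2

The binding path is Join→Transform→Aggregate→Dashboard = 11+2+6+8 = 27; finish at 27 minutes.
Join lies on that path, so at 13 minutes the path becomes 29 minutes.
No other chain overtakes it, so the finish is 29 minutes.
Change in finish: 29 − 27 = +2 minutes.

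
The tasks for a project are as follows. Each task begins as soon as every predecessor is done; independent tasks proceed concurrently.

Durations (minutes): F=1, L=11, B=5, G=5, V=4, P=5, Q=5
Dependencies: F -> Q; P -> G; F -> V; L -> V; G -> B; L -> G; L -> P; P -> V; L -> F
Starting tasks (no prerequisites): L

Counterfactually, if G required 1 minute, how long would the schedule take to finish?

Baseline: L→P→G→B = 11+5+5+5 = 26 → 26 minutes.
Since G is critical, the -4 change carries straight to that chain (now 22 minutes).
The critical path is still L→P→G→B; finish is now 22 minutes.

22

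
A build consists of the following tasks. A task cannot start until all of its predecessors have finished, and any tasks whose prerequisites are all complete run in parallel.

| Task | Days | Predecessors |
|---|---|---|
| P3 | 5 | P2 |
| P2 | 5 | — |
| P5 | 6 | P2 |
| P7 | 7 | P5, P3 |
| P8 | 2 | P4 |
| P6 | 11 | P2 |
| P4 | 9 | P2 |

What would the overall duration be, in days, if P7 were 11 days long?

Critical path before the change: P2→P5→P7 = 5+6+7 = 18 giving 18 days.
P7 is on the critical path; changing it to 11 makes that path 22 days.
No other chain overtakes it, so the finish is 22 days.

22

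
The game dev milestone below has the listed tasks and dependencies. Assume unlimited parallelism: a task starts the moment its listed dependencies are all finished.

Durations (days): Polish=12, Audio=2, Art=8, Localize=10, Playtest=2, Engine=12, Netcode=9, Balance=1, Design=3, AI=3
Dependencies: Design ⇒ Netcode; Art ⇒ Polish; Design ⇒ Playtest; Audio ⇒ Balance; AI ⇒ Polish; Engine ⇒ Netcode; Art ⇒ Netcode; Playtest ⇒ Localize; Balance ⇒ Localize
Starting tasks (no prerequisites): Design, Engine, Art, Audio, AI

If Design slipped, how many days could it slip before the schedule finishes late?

Critical path: Engine→Netcode = 12+9 = 21, so the finish is 21 days.
Longest path through Design: 15 days (earliest finish 3, latest finish 9).
Slack of Design = 6 − 0 = 6 days.

6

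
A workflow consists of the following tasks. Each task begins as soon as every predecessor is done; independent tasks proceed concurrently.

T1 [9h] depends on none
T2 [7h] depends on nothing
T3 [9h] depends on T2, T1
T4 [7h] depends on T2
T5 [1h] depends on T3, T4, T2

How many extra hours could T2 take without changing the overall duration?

The longest chain is T1→T3→T5 = 9+9+1 = 19; overall finish 19 hours.
The longest chain containing T2 totals 17 hours.
Slack of T2 = 2 − 0 = 2 hours.

2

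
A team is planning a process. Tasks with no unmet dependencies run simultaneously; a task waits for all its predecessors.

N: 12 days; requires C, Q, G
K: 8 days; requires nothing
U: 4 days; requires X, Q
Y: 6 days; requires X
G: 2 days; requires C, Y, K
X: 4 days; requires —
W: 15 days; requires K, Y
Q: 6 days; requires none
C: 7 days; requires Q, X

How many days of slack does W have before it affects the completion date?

2

Critical path: Q→C→G→N = 6+7+2+12 = 27, so the finish is 27 days.
The longest chain containing W totals 25 days.
Float = 27 − 25 = 2.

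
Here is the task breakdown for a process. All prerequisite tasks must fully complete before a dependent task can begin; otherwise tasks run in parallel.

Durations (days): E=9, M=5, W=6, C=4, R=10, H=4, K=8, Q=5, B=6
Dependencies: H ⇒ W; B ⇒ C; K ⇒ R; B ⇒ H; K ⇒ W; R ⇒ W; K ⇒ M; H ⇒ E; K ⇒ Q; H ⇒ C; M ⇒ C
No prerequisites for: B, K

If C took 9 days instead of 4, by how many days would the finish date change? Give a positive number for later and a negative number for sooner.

0

The binding path is K→R→W = 8+10+6 = 24; finish at 24 days.
The longest path through C is only 17 days, so C has float 7.
The critical path is still K→R→W; finish is now 24 days.
Change in finish: 24 − 24 = +0 days.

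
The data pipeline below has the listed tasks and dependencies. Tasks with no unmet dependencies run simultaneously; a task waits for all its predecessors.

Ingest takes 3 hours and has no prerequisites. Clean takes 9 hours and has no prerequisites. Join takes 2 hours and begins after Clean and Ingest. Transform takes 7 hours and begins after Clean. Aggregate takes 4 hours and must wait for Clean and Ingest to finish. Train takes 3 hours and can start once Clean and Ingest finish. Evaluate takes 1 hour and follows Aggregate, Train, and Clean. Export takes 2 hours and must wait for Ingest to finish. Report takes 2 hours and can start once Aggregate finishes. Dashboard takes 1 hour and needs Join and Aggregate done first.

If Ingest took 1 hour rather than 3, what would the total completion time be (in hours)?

16

As given, the longest chain is Clean→Transform = 9+7 = 16, so the finish is 16 hours.
Ingest has 7 hours of float (longest path through it is 9).
No other chain overtakes it, so the finish is 16 hours.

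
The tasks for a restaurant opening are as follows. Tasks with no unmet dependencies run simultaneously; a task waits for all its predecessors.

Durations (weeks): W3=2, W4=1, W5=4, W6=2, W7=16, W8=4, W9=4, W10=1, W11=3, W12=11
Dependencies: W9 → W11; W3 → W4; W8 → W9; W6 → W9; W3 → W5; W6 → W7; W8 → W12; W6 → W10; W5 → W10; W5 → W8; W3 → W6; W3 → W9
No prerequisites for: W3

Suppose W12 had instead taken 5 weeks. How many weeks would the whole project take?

20

Actual critical path: W3→W5→W8→W12 = 2+4+4+11 = 21 ⇒ 21 weeks.
Since W12 is critical, the -6 change carries straight to that chain (now 15 weeks).
New critical path: W3→W6→W7 = 2+2+16 = 20 ⇒ 20 weeks.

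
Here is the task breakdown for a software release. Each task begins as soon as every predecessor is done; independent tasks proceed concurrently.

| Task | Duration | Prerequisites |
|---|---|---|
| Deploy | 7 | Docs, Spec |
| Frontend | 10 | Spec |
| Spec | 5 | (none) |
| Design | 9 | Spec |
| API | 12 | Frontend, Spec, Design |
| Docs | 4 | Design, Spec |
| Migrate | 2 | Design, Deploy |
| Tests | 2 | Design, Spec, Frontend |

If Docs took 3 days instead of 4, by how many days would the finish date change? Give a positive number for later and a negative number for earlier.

0

The binding path is Spec→Design→Docs→Deploy→Migrate = 5+9+4+7+2 = 27; finish at 27 days.
Docs lies on that path, so at 3 days the path becomes 26 days.
Now Spec→Frontend→API = 5+10+12 = 27 is longest, so the finish becomes 27 days.
Change in finish: 27 − 27 = +0 days.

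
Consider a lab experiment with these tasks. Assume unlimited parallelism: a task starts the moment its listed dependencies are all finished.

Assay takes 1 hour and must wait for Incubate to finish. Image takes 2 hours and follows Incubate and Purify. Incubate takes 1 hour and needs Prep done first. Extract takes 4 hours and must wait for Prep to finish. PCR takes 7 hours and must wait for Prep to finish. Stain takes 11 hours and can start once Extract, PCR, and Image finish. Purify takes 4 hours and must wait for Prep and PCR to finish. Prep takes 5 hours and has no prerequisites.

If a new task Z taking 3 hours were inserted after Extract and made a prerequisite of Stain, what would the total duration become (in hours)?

29

Originally the plan takes 29 hours.
With Z inserted, Stain now waits for max(Extract, PCR, Image, Z).
New critical path: Prep→PCR→Purify→Image→Stain = 5+7+4+2+11 = 29 ⇒ 29 hours.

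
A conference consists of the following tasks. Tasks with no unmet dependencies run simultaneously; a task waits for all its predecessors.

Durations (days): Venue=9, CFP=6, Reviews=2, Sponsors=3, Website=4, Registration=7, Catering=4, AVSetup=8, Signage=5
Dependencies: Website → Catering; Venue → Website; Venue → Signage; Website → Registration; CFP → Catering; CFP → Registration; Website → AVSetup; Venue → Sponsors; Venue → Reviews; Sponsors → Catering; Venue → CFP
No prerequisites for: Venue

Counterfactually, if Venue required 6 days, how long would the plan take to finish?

As given, the longest chain is Venue→CFP→Registration = 9+6+7 = 22, so the finish is 22 days.
Venue lies on that path, so at 6 days the path becomes 19 days.
The critical path is still Venue→CFP→Registration; finish is now 19 days.

19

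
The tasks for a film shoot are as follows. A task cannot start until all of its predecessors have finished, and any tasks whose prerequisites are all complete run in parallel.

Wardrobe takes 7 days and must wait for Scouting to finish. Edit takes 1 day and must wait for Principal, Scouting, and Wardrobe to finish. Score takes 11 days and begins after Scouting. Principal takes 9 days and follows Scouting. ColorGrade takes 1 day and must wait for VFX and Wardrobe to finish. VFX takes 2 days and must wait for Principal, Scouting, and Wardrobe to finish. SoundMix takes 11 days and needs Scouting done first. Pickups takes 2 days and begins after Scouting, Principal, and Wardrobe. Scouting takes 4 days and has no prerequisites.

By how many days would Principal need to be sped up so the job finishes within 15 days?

1

Current finish: 16 days; target: 15.
Principal is on every critical path, so each day cut from Principal cuts the finish by one (this holds down to a finish of 15).
Need 16 − 15 = 1 day off Principal → Principal becomes 8 days, finish becomes 15.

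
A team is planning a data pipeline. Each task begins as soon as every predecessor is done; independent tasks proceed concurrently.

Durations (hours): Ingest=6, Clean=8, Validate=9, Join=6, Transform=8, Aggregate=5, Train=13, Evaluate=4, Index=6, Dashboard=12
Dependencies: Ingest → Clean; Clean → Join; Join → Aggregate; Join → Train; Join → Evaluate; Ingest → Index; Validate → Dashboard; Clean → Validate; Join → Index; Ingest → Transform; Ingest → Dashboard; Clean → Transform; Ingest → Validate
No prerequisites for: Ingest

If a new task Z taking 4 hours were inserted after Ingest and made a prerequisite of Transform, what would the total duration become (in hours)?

35

Originally the data pipeline takes 35 hours.
With Z inserted, Transform now waits for max(Clean, Ingest, Z).
New critical path: Ingest→Clean→Validate→Dashboard = 6+8+9+12 = 35 ⇒ 35 hours.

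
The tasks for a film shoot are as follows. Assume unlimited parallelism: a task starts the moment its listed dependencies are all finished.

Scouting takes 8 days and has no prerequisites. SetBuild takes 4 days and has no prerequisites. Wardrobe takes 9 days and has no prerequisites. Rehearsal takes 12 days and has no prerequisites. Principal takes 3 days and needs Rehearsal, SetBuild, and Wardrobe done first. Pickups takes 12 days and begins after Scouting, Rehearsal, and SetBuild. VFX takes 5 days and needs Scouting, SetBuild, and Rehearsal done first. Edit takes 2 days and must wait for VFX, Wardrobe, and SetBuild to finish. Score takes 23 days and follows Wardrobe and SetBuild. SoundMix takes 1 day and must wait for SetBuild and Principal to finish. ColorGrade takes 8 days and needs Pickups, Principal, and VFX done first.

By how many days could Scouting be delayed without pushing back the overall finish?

4

The longest chain is Wardrobe→Score = 9+23 = 32; overall finish 32 days.
Scouting finishes as early as 8 and must finish by 12.
Slack of Scouting = 4 − 0 = 4 days.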